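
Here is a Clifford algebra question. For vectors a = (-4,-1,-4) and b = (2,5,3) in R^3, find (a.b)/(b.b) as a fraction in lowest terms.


Projection coefficient = (a . b) / (b . b)
a . b = (-4)*2 + (-1)*5 + (-4)*3
= -8 + (-5) + (-12) = -25
b . b = 2^2 + 5^2 + 3^2
= 4 + 25 + 9 = 38
Coefficient = -25/38
In lowest terms: -25/38


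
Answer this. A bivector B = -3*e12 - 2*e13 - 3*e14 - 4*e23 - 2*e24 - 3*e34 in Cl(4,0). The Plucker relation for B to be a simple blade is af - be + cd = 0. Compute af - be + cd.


Plucker relation: af - be + cd
a*f = (-3)*(-3) = 9
b*e = (-2)*(-2) = 4
c*d = (-3)*(-4) = 12
af - be + cd = 9 - 4 + 12
= 17


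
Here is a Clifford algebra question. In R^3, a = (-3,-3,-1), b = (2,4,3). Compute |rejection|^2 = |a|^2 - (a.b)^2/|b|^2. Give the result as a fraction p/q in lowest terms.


|a|^2 = (-3)^2 + (-3)^2 + (-1)^2 = 19
|b|^2 = 2^2 + 4^2 + 3^2 = 29
a . b = (-3)*2 + (-3)*4 + (-1)*3 = -21
(a.b)^2 = (-21)^2 = 441
|rej|^2 = 19 - 441/29
= (551 - 441)/29
= 110/29
In lowest terms: 110/29


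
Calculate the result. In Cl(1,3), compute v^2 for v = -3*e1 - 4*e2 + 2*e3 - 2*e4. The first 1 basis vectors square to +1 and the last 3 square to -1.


v^2 = sum of c_i^2 * e_i^2
Positive signature terms (e_i^2 = +1): (-3)^2 = 9
Negative signature terms (e_j^2 = -1): (-4)^2 + 2^2 + (-2)^2 = 24
v^2 = 9 - 24 = -15


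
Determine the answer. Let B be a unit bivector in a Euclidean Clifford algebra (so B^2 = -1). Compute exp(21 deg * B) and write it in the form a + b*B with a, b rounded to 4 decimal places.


For a unit bivector B with B^2 = -1, the exponential series gives
e^(theta*B) = cos(theta) + sin(theta)*B (the GA analogue of Euler's formula).
theta = 21 degrees = 0.366519 rad
cos(21 deg) = 0.9336
sin(21 deg) = 0.3584
exp(theta*B) = 0.9336 + 0.3584*B


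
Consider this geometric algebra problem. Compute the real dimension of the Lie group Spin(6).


Spin(n) double-covers SO(n); both have Lie algebra so(n) of dimension n(n-1)/2.
n = 6
n(n-1) = 6 * 5 = 30
dim Spin(6) = 30/2 = 15


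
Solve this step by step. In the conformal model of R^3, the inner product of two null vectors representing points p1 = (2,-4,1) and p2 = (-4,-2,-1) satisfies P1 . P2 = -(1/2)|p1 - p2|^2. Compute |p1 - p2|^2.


p1 - p2 = (6, -2, 2)
|p1 - p2|^2 = 6^2 + (-2)^2 + 2^2
= 36 + 4 + 4
= 44


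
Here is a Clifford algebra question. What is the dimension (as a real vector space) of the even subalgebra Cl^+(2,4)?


Even subalgebra dimension = 2^(n-1)
n = 2 + 4 = 6
2^(6 - 1) = 2^5 = 32
Verification: sum of C(6,k) for even k = 1 + 15 + 15 + 1 = 32
Result = 32


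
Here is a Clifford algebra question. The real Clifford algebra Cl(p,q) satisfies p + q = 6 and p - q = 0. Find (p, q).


We need p + q = 6 and p - q = 0.
Adding: 2p = 6 + 0 = 6, so p = 3.
Then q = 6 - 3 = 3.
(p, q) = (3, 3)


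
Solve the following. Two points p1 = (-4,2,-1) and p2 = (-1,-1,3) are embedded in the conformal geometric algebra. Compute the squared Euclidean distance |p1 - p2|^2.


p1 - p2 = (-3, 3, -4)
|p1 - p2|^2 = (-3)^2 + 3^2 + (-4)^2
= 9 + 9 + 16
= 34


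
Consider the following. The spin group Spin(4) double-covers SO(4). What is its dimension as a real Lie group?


Spin(n) double-covers SO(n); both have Lie algebra so(n) of dimension n(n-1)/2.
n = 4
n(n-1) = 4 * 3 = 12
dim Spin(4) = 12/2 = 6


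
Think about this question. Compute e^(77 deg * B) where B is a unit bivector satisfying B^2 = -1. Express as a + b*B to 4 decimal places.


For a unit bivector B with B^2 = -1, the exponential series gives
e^(theta*B) = cos(theta) + sin(theta)*B (the GA analogue of Euler's formula).
theta = 77 degrees = 1.343904 rad
cos(77 deg) = 0.2250
sin(77 deg) = 0.9744
exp(theta*B) = 0.2250 + 0.9744*B


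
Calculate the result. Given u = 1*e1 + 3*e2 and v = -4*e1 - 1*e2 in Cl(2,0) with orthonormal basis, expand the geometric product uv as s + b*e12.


Expand: (1*e1 + 3*e2)(-4*e1 - 1*e2)
= 1*(-4)*e1e1 + 1*(-1)*e1e2 + 3*(-4)*e2e1 + 3*(-1)*e2e2
Using e1^2 = e2^2 = 1, e2e1 = -e1e2:
Scalar part s = 1*(-4) + 3*(-1) = -4 + (-3) = -7
Bivector part b = 1*(-1) - 3*(-4) = -1 - (-12) = 11
uv = -7 + 11*e12


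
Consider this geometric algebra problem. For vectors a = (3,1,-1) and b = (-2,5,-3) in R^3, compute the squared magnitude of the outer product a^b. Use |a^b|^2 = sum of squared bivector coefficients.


a wedge b = (a1*b2 - a2*b1)*e12 + (a1*b3 - a3*b1)*e13 + (a2*b3 - a3*b2)*e23
e12 coeff: 3*5 - 1*(-2) = 15 - (-2) = 17
e13 coeff: 3*(-3) - (-1)*(-2) = -9 - 2 = -11
e23 coeff: 1*(-3) - (-1)*5 = -3 - (-5) = 2
|a wedge b|^2 = 17^2 + (-11)^2 + 2^2
= 289 + 121 + 4
= 414


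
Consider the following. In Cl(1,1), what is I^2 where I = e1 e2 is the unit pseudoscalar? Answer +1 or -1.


The pseudoscalar I = e1...e_n (product of all n generators) of Cl(p,q) satisfies I^2 = (-1)^(q + n(n-1)/2).
p = 1, q = 1, n = p + q = 2
n(n-1)/2 = 2 * 1 / 2 = 1
Exponent = q + n(n-1)/2 = 1 + 1 = 2
I^2 = (-1)^2 = +1


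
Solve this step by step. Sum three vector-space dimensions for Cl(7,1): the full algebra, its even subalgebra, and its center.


n = 7 + 1 = 8
Total dim = 2^8 = 256
Even subalgebra dim = 2^7 = 128
n is even, so center dim = 1
Sum = 256 + 128 + 1 = 385


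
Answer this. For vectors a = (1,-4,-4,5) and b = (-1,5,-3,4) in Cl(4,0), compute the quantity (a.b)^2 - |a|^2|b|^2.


a . b = 1*(-1) + (-4)*5 + (-4)*(-3) + 5*4
= -1 + (-20) + 12 + 20 = 11
|a|^2 = 1^2 + (-4)^2 + (-4)^2 + 5^2 = 58
|b|^2 = (-1)^2 + 5^2 + (-3)^2 + 4^2 = 51
(a.b)^2 = 11^2 = 121
|a|^2 * |b|^2 = 58 * 51 = 2958
Result = 121 - 2958 = -2837


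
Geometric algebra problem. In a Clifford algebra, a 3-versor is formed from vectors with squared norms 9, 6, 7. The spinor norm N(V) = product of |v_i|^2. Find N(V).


Spinor norm N(V) = |v1|^2 * |v2|^2 * ... * |v3|^2
= 9 * 6 * 7
Running product: 9, 54, 378
N(V) = 378


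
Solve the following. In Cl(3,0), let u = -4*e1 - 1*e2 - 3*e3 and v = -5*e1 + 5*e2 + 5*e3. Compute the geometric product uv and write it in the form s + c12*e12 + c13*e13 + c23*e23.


In Cl(3,0): e_i^2 = 1, e_ie_j = -e_je_i for i != j.
Scalar part = u . v = (-4)*(-5) + (-1)*5 + (-3)*5
= 20 + (-5) + (-15) = 0
e12 coeff = (-4)*5 - (-1)*(-5) = -20 - 5 = -25
e13 coeff = (-4)*5 - (-3)*(-5) = -20 - 15 = -35
e23 coeff = (-1)*5 - (-3)*5 = -5 - (-15) = 10
uv = 0 - 25*e12 - 35*e13 + 10*e23


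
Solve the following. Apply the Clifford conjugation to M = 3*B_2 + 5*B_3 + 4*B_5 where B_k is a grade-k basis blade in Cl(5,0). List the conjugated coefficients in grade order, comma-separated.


Clifford conjugate sign for grade k: (-1)^(k(k+1)/2)
Grade 2: (-1)^(2*3/2) = (-1)^3 = -1, coeff 3 -> -3
Grade 3: (-1)^(3*4/2) = (-1)^6 = 1, coeff 5 -> 5
Grade 5: (-1)^(5*6/2) = (-1)^15 = -1, coeff 4 -> -4
Conjugated coefficients: -3, 5, -4


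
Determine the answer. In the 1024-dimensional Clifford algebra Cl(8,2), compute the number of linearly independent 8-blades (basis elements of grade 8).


Number of grade-k basis blades in Cl(p,q) with n = p + q is C(n, k).
n = 8 + 2 = 10
C(10, 8) = 10! / (8! * 2!)
= 3628800 / (40320 * 2)
= 45


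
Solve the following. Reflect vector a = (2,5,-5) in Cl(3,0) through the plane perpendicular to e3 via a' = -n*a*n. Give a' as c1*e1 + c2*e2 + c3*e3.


Reflection formula: a' = -n*a*n, with n = e3 (unit vector, n^2 = 1).
For reflection through hyperplane perp to e3:
The component along e3 flips sign, others stay.
a = (2, 5, -5)
a' = (2, 5, 5)
a' = 2*e1 + 5*e2 + 5*e3


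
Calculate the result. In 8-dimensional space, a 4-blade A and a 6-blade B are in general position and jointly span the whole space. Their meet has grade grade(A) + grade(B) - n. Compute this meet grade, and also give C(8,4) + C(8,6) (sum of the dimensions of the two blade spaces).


Meet grade = grade(A) + grade(B) - n
= 4 + 6 - 8 = 2
C(8,4) = 70
C(8,6) = 28
dim_A + dim_B = 70 + 28 = 98


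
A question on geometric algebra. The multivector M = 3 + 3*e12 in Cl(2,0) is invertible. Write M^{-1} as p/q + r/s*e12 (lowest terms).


M = 3 + 3*e12, where e12^2 = -1.
Since M commutes with its reverse ~M = a - b*e12, M * ~M = a^2 - b^2*e12^2 = a^2 + b^2.
So M^{-1} = ~M / (a^2 + b^2) = (a - b*e12)/(a^2 + b^2).
a^2 + b^2 = 9 + 9 = 18
Scalar part = 3/18 = 1/6
Bivector coeff = -3/18 = -1/6
M^{-1} = 1/6 - 1/6*e12


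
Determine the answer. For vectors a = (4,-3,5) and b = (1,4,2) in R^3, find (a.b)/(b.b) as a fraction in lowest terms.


Projection coefficient = (a . b) / (b . b)
a . b = 4*1 + (-3)*4 + 5*2
= 4 + (-12) + 10 = 2
b . b = 1^2 + 4^2 + 2^2
= 1 + 16 + 4 = 21
Coefficient = 2/21
In lowest terms: 2/21


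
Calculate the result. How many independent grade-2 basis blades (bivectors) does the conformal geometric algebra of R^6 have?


The conformal model of R^6 uses Cl(7,1) with m = 6 + 2 = 8 generators.
Number of grade-2 blades = C(m, 2) = C(8, 2)
= 8*7/2 = 28


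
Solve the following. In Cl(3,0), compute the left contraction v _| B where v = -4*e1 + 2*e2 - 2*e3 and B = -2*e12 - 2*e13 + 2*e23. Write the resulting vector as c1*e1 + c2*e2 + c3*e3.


Left contraction v _| B = <vB>_1 (grade-1 part of the geometric product vB).
Using e1_|e12 = e2, e2_|e12 = -e1, e1_|e13 = e3, e3_|e13 = -e1, e2_|e23 = e3, e3_|e23 = -e2:
e1 coeff: -v2*b12 - v3*b13 = -(2)*(-2) - (-2)*(-2) = 0
e2 coeff: v1*b12 - v3*b23 = (-4)*(-2) - (-2)*(2) = 12
e3 coeff: v1*b13 + v2*b23 = (-4)*(-2) + (2)*(2) = 12
v _| B = 0*e1 + 12*e2 + 12*e3


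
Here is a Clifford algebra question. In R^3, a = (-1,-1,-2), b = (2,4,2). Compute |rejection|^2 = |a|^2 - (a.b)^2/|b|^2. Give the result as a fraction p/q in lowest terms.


|a|^2 = (-1)^2 + (-1)^2 + (-2)^2 = 6
|b|^2 = 2^2 + 4^2 + 2^2 = 24
a . b = (-1)*2 + (-1)*4 + (-2)*2 = -10
(a.b)^2 = (-10)^2 = 100
|rej|^2 = 6 - 100/24
= (144 - 100)/24
= 44/24
In lowest terms: 11/6


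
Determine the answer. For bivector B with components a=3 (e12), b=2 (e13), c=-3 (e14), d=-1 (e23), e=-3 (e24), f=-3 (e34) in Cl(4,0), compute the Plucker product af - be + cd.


Plucker relation: af - be + cd
a*f = 3*(-3) = -9
b*e = 2*(-3) = -6
c*d = (-3)*(-1) = 3
af - be + cd = -9 - (-6) + 3
= 0


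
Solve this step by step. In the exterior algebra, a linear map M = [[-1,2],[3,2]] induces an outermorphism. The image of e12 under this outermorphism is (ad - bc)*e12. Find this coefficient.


The outermorphism of a linear map f sends e1^e2 to f(e1)^f(e2).
f(e1) = -1*e1 + 3*e2
f(e2) = 2*e1 + 2*e2
f(e1) ^ f(e2) = (-1*e1 + 3*e2) ^ (2*e1 + 2*e2)
= (-1)*2*e12 + 3*2*e21
= (-2 - 6)*e12
= -8*e12
Coefficient = -8


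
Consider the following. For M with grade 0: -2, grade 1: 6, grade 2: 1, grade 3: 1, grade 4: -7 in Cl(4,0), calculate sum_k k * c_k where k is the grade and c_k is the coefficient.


Grade-weighted sum = sum of grade_k * coefficient_k
0*(-2) = 0
1*6 = 6
2*1 = 2
3*1 = 3
4*(-7) = -28
Total = 0 + 6 + 2 + 3 + (-28) = -17


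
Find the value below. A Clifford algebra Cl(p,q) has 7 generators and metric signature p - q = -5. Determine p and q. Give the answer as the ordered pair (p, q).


We need p + q = 7 and p - q = -5.
Adding: 2p = 7 + (-5) = 2, so p = 1.
Then q = 7 - 1 = 6.
(p, q) = (1, 6)


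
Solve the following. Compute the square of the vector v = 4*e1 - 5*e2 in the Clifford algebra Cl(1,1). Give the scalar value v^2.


v^2 = sum of c_i^2 * e_i^2
Positive signature terms (e_i^2 = +1): 4^2 = 16
Negative signature terms (e_j^2 = -1): (-5)^2 = 25
v^2 = 16 - 25 = -9


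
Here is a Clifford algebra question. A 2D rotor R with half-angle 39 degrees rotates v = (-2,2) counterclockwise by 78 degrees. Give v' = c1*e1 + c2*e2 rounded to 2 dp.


Rotor R = cos(39deg) - sin(39deg)*e12
Rotation angle theta = 2 * 39 = 78 degrees
v' = R*v*~R rotates v by theta.
cos(78deg) = 0.2079, sin(78deg) = 0.9781
v'_1 = -2*cos(78deg) - 2*sin(78deg)
= -2*0.2079 - 2*0.9781
= -2.37
v'_2 = -2*sin(78deg) + 2*cos(78deg)
= -2*0.9781 + 2*0.2079
= -1.54
v' = -2.37*e1 - 1.54*e2


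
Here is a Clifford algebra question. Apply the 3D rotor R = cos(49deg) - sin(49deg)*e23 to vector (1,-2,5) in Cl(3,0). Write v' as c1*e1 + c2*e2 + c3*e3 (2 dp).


Rotor R = cos(49deg) - sin(49deg)*e23
Rotation angle theta = 2 * 49 = 98 degrees in the e23 plane (e2 -> e3).
The component perpendicular to the plane (e1) is invariant: v'_1 = v1 = 1.00
cos(98deg) = -0.1392, sin(98deg) = 0.9903
v'_2 = v2*cos(theta) - v3*sin(theta) = -2*(-0.1392) - 5*0.9903 = -4.67
v'_3 = v2*sin(theta) + v3*cos(theta) = -2*0.9903 + 5*(-0.1392) = -2.68
v' = 1.00*e1 - 4.67*e2 - 2.68*e3


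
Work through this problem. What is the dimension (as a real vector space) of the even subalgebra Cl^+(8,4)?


Even subalgebra dimension = 2^(n-1)
n = 8 + 4 = 12
2^(12 - 1) = 2^11 = 2048
Verification: sum of C(12,k) for even k = 1 + 66 + 495 + 924 + 495 + 66 + 1 = 2048
Result = 2048


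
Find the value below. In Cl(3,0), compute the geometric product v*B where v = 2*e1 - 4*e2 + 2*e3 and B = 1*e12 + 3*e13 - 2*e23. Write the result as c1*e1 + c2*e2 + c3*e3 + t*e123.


vB has grade-1 (vector) and grade-3 (trivector) parts: vB = (v _| B) + (v ^ B).
Vector part <vB>_1:
  e1: -v2*b12 - v3*b13 = -(-4)*(1) - (2)*(3) = -2
  e2: v1*b12 - v3*b23 = (2)*(1) - (2)*(-2) = 6
  e3: v1*b13 + v2*b23 = (2)*(3) + (-4)*(-2) = 14
Trivector part <vB>_3:
  e123: v1*b23 - v2*b13 + v3*b12 = (2)*(-2) - (-4)*(3) + (2)*(1) = 10
vB = -2*e1 + 6*e2 + 14*e3 + 10*e123


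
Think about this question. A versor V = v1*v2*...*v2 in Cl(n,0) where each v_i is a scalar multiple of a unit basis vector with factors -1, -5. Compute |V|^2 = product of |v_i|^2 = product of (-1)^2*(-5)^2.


Each vector v_i has |v_i|^2 = s_i^2
Squared scales: (-1)^2 = 1, (-5)^2 = 25
|V|^2 = 1 * 25
= 25


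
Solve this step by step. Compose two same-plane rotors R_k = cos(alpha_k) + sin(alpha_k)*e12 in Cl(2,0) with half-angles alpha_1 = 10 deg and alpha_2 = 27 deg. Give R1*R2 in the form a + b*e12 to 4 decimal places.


Same-plane rotors commute and their half-angles add:
R1*R2 = cos(a1 + a2) + sin(a1 + a2)*e12.
a1 + a2 = 10 + 27 = 37 deg
cos(37 deg) = 0.7986
sin(37 deg) = 0.6018
R1*R2 = 0.7986 + 0.6018*e12


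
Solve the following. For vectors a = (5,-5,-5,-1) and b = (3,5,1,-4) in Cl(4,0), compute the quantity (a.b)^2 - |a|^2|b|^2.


a . b = 5*3 + (-5)*5 + (-5)*1 + (-1)*(-4)
= 15 + (-25) + (-5) + 4 = -11
|a|^2 = 5^2 + (-5)^2 + (-5)^2 + (-1)^2 = 76
|b|^2 = 3^2 + 5^2 + 1^2 + (-4)^2 = 51
(a.b)^2 = (-11)^2 = 121
|a|^2 * |b|^2 = 76 * 51 = 3876
Result = 121 - 3876 = -3755


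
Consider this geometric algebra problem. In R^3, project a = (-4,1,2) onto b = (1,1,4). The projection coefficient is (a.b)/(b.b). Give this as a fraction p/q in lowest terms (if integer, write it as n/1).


Projection coefficient = (a . b) / (b . b)
a . b = (-4)*1 + 1*1 + 2*4
= -4 + 1 + 8 = 5
b . b = 1^2 + 1^2 + 4^2
= 1 + 1 + 16 = 18
Coefficient = 5/18
In lowest terms: 5/18


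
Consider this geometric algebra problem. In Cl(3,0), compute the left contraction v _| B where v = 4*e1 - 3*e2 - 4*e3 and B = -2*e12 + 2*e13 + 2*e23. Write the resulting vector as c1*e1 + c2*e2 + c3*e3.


Left contraction v _| B = <vB>_1 (grade-1 part of the geometric product vB).
Using e1_|e12 = e2, e2_|e12 = -e1, e1_|e13 = e3, e3_|e13 = -e1, e2_|e23 = e3, e3_|e23 = -e2:
e1 coeff: -v2*b12 - v3*b13 = -(-3)*(-2) - (-4)*(2) = 2
e2 coeff: v1*b12 - v3*b23 = (4)*(-2) - (-4)*(2) = 0
e3 coeff: v1*b13 + v2*b23 = (4)*(2) + (-3)*(2) = 2
v _| B = 2*e1 + 0*e2 + 2*e3


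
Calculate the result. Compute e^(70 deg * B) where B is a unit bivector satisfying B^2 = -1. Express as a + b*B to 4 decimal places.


For a unit bivector B with B^2 = -1, the exponential series gives
e^(theta*B) = cos(theta) + sin(theta)*B (the GA analogue of Euler's formula).
theta = 70 degrees = 1.22173 rad
cos(70 deg) = 0.3420
sin(70 deg) = 0.9397
exp(theta*B) = 0.3420 + 0.9397*B


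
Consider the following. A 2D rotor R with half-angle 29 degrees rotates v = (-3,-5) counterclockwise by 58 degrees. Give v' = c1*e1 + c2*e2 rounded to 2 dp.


Rotor R = cos(29deg) - sin(29deg)*e12
Rotation angle theta = 2 * 29 = 58 degrees
v' = R*v*~R rotates v by theta.
cos(58deg) = 0.5299, sin(58deg) = 0.8480
v'_1 = -3*cos(58deg) - (-5)*sin(58deg)
= -3*0.5299 - (-5)*0.8480
= 2.65
v'_2 = -3*sin(58deg) + (-5)*cos(58deg)
= -3*0.8480 + (-5)*0.5299
= -5.19
v' = 2.65*e1 - 5.19*e2


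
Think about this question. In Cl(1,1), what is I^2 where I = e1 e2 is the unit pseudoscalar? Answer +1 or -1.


The pseudoscalar I = e1...e_n (product of all n generators) of Cl(p,q) satisfies I^2 = (-1)^(q + n(n-1)/2).
p = 1, q = 1, n = p + q = 2
n(n-1)/2 = 2 * 1 / 2 = 1
Exponent = q + n(n-1)/2 = 1 + 1 = 2
I^2 = (-1)^2 = +1


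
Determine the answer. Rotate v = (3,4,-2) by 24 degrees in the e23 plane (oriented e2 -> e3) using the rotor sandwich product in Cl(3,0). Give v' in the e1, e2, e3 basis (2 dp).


Rotor R = cos(12deg) - sin(12deg)*e23
Rotation angle theta = 2 * 12 = 24 degrees in the e23 plane (e2 -> e3).
The component perpendicular to the plane (e1) is invariant: v'_1 = v1 = 3.00
cos(24deg) = 0.9135, sin(24deg) = 0.4067
v'_2 = v2*cos(theta) - v3*sin(theta) = 4*0.9135 - (-2)*0.4067 = 4.47
v'_3 = v2*sin(theta) + v3*cos(theta) = 4*0.4067 + (-2)*0.9135 = -0.20
v' = 3.00*e1 + 4.47*e2 - 0.20*e3


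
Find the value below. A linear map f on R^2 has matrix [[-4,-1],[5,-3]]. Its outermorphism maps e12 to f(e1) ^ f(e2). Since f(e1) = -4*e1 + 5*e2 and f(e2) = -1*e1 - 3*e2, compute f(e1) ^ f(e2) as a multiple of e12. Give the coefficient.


The outermorphism of a linear map f sends e1^e2 to f(e1)^f(e2).
f(e1) = -4*e1 + 5*e2
f(e2) = -1*e1 - 3*e2
f(e1) ^ f(e2) = (-4*e1 + 5*e2) ^ (-1*e1 - 3*e2)
= (-4)*(-3)*e12 + 5*(-1)*e21
= (12 - (-5))*e12
= 17*e12
Coefficient = 17


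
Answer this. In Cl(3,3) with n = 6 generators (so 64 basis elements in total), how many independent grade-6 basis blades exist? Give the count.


Number of grade-k basis blades in Cl(p,q) with n = p + q is C(n, k).
n = 3 + 3 = 6
C(6, 6) = 6! / (6! * 0!)
= 720 / (720 * 1)
= 1


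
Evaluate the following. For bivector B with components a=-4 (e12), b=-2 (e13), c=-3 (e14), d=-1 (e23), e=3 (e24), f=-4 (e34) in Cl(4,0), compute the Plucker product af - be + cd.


Plucker relation: af - be + cd
a*f = (-4)*(-4) = 16
b*e = (-2)*3 = -6
c*d = (-3)*(-1) = 3
af - be + cd = 16 - (-6) + 3
= 25


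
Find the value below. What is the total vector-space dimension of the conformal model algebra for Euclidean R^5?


The conformal model of R^5 uses Cl(6,1): the 5 Euclidean generators plus two extra orthogonal generators e+ (e+^2 = +1) and e- (e-^2 = -1), from which the null vectors e0, einf are built.
Number of generators m = 5 + 2 = 7.
dim Cl(p,q) = 2^m = 2^7 = 128


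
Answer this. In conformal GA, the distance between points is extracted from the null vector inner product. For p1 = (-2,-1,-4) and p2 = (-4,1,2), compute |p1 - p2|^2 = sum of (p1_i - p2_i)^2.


p1 - p2 = (2, -2, -6)
|p1 - p2|^2 = 2^2 + (-2)^2 + (-6)^2
= 4 + 4 + 36
= 44


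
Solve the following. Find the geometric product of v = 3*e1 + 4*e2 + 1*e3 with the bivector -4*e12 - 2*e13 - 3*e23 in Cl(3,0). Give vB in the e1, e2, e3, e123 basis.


vB has grade-1 (vector) and grade-3 (trivector) parts: vB = (v _| B) + (v ^ B).
Vector part <vB>_1:
  e1: -v2*b12 - v3*b13 = -(4)*(-4) - (1)*(-2) = 18
  e2: v1*b12 - v3*b23 = (3)*(-4) - (1)*(-3) = -9
  e3: v1*b13 + v2*b23 = (3)*(-2) + (4)*(-3) = -18
Trivector part <vB>_3:
  e123: v1*b23 - v2*b13 + v3*b12 = (3)*(-3) - (4)*(-2) + (1)*(-4) = -5
vB = 18*e1 - 9*e2 - 18*e3 - 5*e123


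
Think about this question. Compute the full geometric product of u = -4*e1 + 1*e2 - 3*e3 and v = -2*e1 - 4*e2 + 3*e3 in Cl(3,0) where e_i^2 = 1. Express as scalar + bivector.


In Cl(3,0): e_i^2 = 1, e_ie_j = -e_je_i for i != j.
Scalar part = u . v = (-4)*(-2) + 1*(-4) + (-3)*3
= 8 + (-4) + (-9) = -5
e12 coeff = (-4)*(-4) - 1*(-2) = 16 - (-2) = 18
e13 coeff = (-4)*3 - (-3)*(-2) = -12 - 6 = -18
e23 coeff = 1*3 - (-3)*(-4) = 3 - 12 = -9
uv = -5 + 18*e12 - 18*e13 - 9*e23


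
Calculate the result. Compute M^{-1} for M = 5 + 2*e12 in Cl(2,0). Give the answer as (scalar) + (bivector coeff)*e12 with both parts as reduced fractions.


M = 5 + 2*e12, where e12^2 = -1.
Since M commutes with its reverse ~M = a - b*e12, M * ~M = a^2 - b^2*e12^2 = a^2 + b^2.
So M^{-1} = ~M / (a^2 + b^2) = (a - b*e12)/(a^2 + b^2).
a^2 + b^2 = 25 + 4 = 29
Scalar part = 5/29 = 5/29
Bivector coeff = -2/29 = -2/29
M^{-1} = 5/29 - 2/29*e12


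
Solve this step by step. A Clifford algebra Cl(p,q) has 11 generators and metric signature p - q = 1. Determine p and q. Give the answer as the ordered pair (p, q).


We need p + q = 11 and p - q = 1.
Adding: 2p = 11 + 1 = 12, so p = 6.
Then q = 11 - 6 = 5.
(p, q) = (6, 5)


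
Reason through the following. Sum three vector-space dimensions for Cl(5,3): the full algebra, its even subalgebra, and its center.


n = 5 + 3 = 8
Total dim = 2^8 = 256
Even subalgebra dim = 2^7 = 128
n is even, so center dim = 1
Sum = 256 + 128 + 1 = 385


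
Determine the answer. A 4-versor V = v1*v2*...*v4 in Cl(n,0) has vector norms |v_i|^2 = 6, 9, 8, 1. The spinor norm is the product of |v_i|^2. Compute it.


Spinor norm N(V) = |v1|^2 * |v2|^2 * ... * |v4|^2
= 6 * 9 * 8 * 1
Running product: 6, 54, 432, 432
N(V) = 432


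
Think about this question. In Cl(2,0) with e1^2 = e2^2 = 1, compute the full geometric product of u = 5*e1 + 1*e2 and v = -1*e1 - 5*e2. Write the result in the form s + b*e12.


Expand: (5*e1 + 1*e2)(-1*e1 - 5*e2)
= 5*(-1)*e1e1 + 5*(-5)*e1e2 + 1*(-1)*e2e1 + 1*(-5)*e2e2
Using e1^2 = e2^2 = 1, e2e1 = -e1e2:
Scalar part s = 5*(-1) + 1*(-5) = -5 + (-5) = -10
Bivector part b = 5*(-5) - 1*(-1) = -25 - (-1) = -24
uv = -10 - 24*e12


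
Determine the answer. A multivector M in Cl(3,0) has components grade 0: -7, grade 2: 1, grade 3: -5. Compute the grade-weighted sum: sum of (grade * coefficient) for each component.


Grade-weighted sum = sum of grade_k * coefficient_k
0*(-7) = 0
2*1 = 2
3*(-5) = -15
Total = 0 + 2 + (-15) = -13


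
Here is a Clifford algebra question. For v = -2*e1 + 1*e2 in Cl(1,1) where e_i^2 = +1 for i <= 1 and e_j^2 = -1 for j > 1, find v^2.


v^2 = sum of c_i^2 * e_i^2
Positive signature terms (e_i^2 = +1): (-2)^2 = 4
Negative signature terms (e_j^2 = -1): 1^2 = 1
v^2 = 4 - 1 = 3


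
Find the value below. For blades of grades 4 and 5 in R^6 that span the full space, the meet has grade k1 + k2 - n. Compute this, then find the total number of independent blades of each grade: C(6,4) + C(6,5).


Meet grade = grade(A) + grade(B) - n
= 4 + 5 - 6 = 3
C(6,4) = 15
C(6,5) = 6
dim_A + dim_B = 15 + 6 = 21


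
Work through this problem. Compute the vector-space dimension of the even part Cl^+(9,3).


Even subalgebra dimension = 2^(n-1)
n = 9 + 3 = 12
2^(12 - 1) = 2^11 = 2048
Verification: sum of C(12,k) for even k = 1 + 66 + 495 + 924 + 495 + 66 + 1 = 2048
Result = 2048


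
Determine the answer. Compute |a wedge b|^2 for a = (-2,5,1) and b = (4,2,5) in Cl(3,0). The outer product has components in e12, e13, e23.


a wedge b = (a1*b2 - a2*b1)*e12 + (a1*b3 - a3*b1)*e13 + (a2*b3 - a3*b2)*e23
e12 coeff: (-2)*2 - 5*4 = -4 - 20 = -24
e13 coeff: (-2)*5 - 1*4 = -10 - 4 = -14
e23 coeff: 5*5 - 1*2 = 25 - 2 = 23
|a wedge b|^2 = (-24)^2 + (-14)^2 + 23^2
= 576 + 196 + 529
= 1301


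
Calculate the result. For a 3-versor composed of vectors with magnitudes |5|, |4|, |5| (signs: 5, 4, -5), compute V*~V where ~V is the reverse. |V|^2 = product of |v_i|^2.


Each vector v_i has |v_i|^2 = s_i^2
Squared scales: 5^2 = 25, 4^2 = 16, (-5)^2 = 25
|V|^2 = 25 * 16 * 25
= 10000


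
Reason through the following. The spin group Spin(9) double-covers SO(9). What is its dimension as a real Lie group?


Spin(n) double-covers SO(n); both have Lie algebra so(n) of dimension n(n-1)/2.
n = 9
n(n-1) = 9 * 8 = 72
dim Spin(9) = 72/2 = 36


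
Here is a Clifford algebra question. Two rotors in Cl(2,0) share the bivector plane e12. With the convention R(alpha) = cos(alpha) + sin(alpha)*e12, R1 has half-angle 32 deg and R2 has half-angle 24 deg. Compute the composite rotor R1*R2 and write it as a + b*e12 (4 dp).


Same-plane rotors commute and their half-angles add:
R1*R2 = cos(a1 + a2) + sin(a1 + a2)*e12.
a1 + a2 = 32 + 24 = 56 deg
cos(56 deg) = 0.5592
sin(56 deg) = 0.8290
R1*R2 = 0.5592 + 0.8290*e12


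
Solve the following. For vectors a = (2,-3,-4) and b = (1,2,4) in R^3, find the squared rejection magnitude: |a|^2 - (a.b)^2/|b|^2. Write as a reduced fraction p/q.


|a|^2 = 2^2 + (-3)^2 + (-4)^2 = 29
|b|^2 = 1^2 + 2^2 + 4^2 = 21
a . b = 2*1 + (-3)*2 + (-4)*4 = -20
(a.b)^2 = (-20)^2 = 400
|rej|^2 = 29 - 400/21
= (609 - 400)/21
= 209/21
In lowest terms: 209/21


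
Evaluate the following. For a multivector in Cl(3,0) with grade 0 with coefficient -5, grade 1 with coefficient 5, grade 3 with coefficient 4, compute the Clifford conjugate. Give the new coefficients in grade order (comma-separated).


Clifford conjugate sign for grade k: (-1)^(k(k+1)/2)
Grade 0: (-1)^(0*1/2) = (-1)^0 = 1, coeff -5 -> -5
Grade 1: (-1)^(1*2/2) = (-1)^1 = -1, coeff 5 -> -5
Grade 3: (-1)^(3*4/2) = (-1)^6 = 1, coeff 4 -> 4
Conjugated coefficients: -5, -5, 4


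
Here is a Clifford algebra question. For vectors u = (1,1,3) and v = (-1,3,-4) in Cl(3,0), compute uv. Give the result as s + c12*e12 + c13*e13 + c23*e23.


In Cl(3,0): e_i^2 = 1, e_ie_j = -e_je_i for i != j.
Scalar part = u . v = 1*(-1) + 1*3 + 3*(-4)
= -1 + 3 + (-12) = -10
e12 coeff = 1*3 - 1*(-1) = 3 - (-1) = 4
e13 coeff = 1*(-4) - 3*(-1) = -4 - (-3) = -1
e23 coeff = 1*(-4) - 3*3 = -4 - 9 = -13
uv = -10 + 4*e12 - 1*e13 - 13*e23


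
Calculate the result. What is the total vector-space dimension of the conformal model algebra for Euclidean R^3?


The conformal model of R^3 uses Cl(4,1): the 3 Euclidean generators plus two extra orthogonal generators e+ (e+^2 = +1) and e- (e-^2 = -1), from which the null vectors e0, einf are built.
Number of generators m = 3 + 2 = 5.
dim Cl(p,q) = 2^m = 2^5 = 32


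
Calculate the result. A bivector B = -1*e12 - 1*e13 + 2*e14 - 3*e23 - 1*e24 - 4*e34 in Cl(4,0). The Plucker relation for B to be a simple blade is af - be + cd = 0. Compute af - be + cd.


Plucker relation: af - be + cd
a*f = (-1)*(-4) = 4
b*e = (-1)*(-1) = 1
c*d = 2*(-3) = -6
af - be + cd = 4 - 1 + (-6)
= -3


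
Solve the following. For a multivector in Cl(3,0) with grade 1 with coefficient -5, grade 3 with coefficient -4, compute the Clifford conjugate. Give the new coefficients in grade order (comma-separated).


Clifford conjugate sign for grade k: (-1)^(k(k+1)/2)
Grade 1: (-1)^(1*2/2) = (-1)^1 = -1, coeff -5 -> 5
Grade 3: (-1)^(3*4/2) = (-1)^6 = 1, coeff -4 -> -4
Conjugated coefficients: 5, -4


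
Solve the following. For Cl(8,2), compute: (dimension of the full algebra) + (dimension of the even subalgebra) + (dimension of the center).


n = 8 + 2 = 10
Total dim = 2^10 = 1024
Even subalgebra dim = 2^9 = 512
n is even, so center dim = 1
Sum = 1024 + 512 + 1 = 1537


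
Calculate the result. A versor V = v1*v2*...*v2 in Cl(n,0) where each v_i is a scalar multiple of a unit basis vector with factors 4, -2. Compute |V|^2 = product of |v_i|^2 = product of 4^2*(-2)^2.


Each vector v_i has |v_i|^2 = s_i^2
Squared scales: 4^2 = 16, (-2)^2 = 4
|V|^2 = 16 * 4
= 64


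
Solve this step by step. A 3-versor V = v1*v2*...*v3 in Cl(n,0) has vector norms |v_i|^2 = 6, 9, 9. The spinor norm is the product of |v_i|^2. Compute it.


Spinor norm N(V) = |v1|^2 * |v2|^2 * ... * |v3|^2
= 6 * 9 * 9
Running product: 6, 54, 486
N(V) = 486


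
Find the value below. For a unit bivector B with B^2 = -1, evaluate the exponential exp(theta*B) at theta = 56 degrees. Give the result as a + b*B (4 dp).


For a unit bivector B with B^2 = -1, the exponential series gives
e^(theta*B) = cos(theta) + sin(theta)*B (the GA analogue of Euler's formula).
theta = 56 degrees = 0.977384 rad
cos(56 deg) = 0.5592
sin(56 deg) = 0.8290
exp(theta*B) = 0.5592 + 0.8290*B


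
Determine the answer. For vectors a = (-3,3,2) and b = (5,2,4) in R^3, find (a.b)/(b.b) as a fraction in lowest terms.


Projection coefficient = (a . b) / (b . b)
a . b = (-3)*5 + 3*2 + 2*4
= -15 + 6 + 8 = -1
b . b = 5^2 + 2^2 + 4^2
= 25 + 4 + 16 = 45
Coefficient = -1/45
In lowest terms: -1/45


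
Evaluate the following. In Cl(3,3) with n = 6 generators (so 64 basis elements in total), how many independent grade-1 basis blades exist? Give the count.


Number of grade-k basis blades in Cl(p,q) with n = p + q is C(n, k).
n = 3 + 3 = 6
C(6, 1) = 6! / (1! * 5!)
= 720 / (1 * 120)
= 6


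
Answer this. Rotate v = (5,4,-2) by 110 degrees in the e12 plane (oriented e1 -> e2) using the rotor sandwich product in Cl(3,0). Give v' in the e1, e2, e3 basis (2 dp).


Rotor R = cos(55deg) - sin(55deg)*e12
Rotation angle theta = 2 * 55 = 110 degrees in the e12 plane (e1 -> e2).
The component perpendicular to the plane (e3) is invariant: v'_3 = v3 = -2.00
cos(110deg) = -0.3420, sin(110deg) = 0.9397
v'_1 = v1*cos(theta) - v2*sin(theta) = 5*(-0.3420) - 4*0.9397 = -5.47
v'_2 = v1*sin(theta) + v2*cos(theta) = 5*0.9397 + 4*(-0.3420) = 3.33
v' = -5.47*e1 + 3.33*e2 - 2.00*e3


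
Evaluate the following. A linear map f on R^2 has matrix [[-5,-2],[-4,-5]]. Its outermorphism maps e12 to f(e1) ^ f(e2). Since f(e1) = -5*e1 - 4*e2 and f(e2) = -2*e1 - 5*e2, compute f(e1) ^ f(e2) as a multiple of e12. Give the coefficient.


The outermorphism of a linear map f sends e1^e2 to f(e1)^f(e2).
f(e1) = -5*e1 - 4*e2
f(e2) = -2*e1 - 5*e2
f(e1) ^ f(e2) = (-5*e1 - 4*e2) ^ (-2*e1 - 5*e2)
= (-5)*(-5)*e12 + (-4)*(-2)*e21
= (25 - 8)*e12
= 17*e12
Coefficient = 17


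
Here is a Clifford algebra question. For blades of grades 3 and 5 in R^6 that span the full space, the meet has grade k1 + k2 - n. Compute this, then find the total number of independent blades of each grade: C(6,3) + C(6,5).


Meet grade = grade(A) + grade(B) - n
= 3 + 5 - 6 = 2
C(6,3) = 20
C(6,5) = 6
dim_A + dim_B = 20 + 6 = 26


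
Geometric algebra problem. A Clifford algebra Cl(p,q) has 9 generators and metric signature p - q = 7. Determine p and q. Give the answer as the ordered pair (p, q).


We need p + q = 9 and p - q = 7.
Adding: 2p = 9 + 7 = 16, so p = 8.
Then q = 9 - 8 = 1.
(p, q) = (8, 1)


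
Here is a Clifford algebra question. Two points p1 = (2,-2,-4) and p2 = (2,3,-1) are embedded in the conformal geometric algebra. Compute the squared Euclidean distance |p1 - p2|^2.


p1 - p2 = (0, -5, -3)
|p1 - p2|^2 = 0^2 + (-5)^2 + (-3)^2
= 0 + 25 + 9
= 34


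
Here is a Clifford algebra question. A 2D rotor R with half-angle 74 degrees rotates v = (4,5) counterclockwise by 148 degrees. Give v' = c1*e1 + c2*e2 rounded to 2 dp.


Rotor R = cos(74deg) - sin(74deg)*e12
Rotation angle theta = 2 * 74 = 148 degrees
v' = R*v*~R rotates v by theta.
cos(148deg) = -0.8480, sin(148deg) = 0.5299
v'_1 = 4*cos(148deg) - 5*sin(148deg)
= 4*(-0.8480) - 5*0.5299
= -6.04
v'_2 = 4*sin(148deg) + 5*cos(148deg)
= 4*0.5299 + 5*(-0.8480)
= -2.12
v' = -6.04*e1 - 2.12*e2


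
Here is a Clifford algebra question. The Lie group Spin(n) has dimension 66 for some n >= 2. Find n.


dim Spin(n) = dim so(n) = n(n-1)/2.
Solve n(n-1)/2 = 66, i.e. n^2 - n - 132 = 0.
Discriminant = 1 + 8*66 = 529
n = (1 + sqrt(529))/2 = (1 + 23)/2 = 12


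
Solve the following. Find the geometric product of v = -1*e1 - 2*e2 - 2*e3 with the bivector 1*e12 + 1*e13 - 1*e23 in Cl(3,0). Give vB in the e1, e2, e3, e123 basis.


vB has grade-1 (vector) and grade-3 (trivector) parts: vB = (v _| B) + (v ^ B).
Vector part <vB>_1:
  e1: -v2*b12 - v3*b13 = -(-2)*(1) - (-2)*(1) = 4
  e2: v1*b12 - v3*b23 = (-1)*(1) - (-2)*(-1) = -3
  e3: v1*b13 + v2*b23 = (-1)*(1) + (-2)*(-1) = 1
Trivector part <vB>_3:
  e123: v1*b23 - v2*b13 + v3*b12 = (-1)*(-1) - (-2)*(1) + (-2)*(1) = 1
vB = 4*e1 - 3*e2 + 1*e3 + 1*e123


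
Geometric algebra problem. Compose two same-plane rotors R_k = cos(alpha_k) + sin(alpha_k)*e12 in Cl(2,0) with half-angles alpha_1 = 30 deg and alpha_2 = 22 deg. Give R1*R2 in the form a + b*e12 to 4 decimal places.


Same-plane rotors commute and their half-angles add:
R1*R2 = cos(a1 + a2) + sin(a1 + a2)*e12.
a1 + a2 = 30 + 22 = 52 deg
cos(52 deg) = 0.6157
sin(52 deg) = 0.7880
R1*R2 = 0.6157 + 0.7880*e12


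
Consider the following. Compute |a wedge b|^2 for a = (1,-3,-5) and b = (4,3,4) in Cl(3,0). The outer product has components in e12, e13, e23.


a wedge b = (a1*b2 - a2*b1)*e12 + (a1*b3 - a3*b1)*e13 + (a2*b3 - a3*b2)*e23
e12 coeff: 1*3 - (-3)*4 = 3 - (-12) = 15
e13 coeff: 1*4 - (-5)*4 = 4 - (-20) = 24
e23 coeff: (-3)*4 - (-5)*3 = -12 - (-15) = 3
|a wedge b|^2 = 15^2 + 24^2 + 3^2
= 225 + 576 + 9
= 810


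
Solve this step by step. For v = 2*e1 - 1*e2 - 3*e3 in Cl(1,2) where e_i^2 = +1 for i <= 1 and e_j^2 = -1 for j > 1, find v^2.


v^2 = sum of c_i^2 * e_i^2
Positive signature terms (e_i^2 = +1): 2^2 = 4
Negative signature terms (e_j^2 = -1): (-1)^2 + (-3)^2 = 10
v^2 = 4 - 10 = -6


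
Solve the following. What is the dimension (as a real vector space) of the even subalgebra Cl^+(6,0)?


Even subalgebra dimension = 2^(n-1)
n = 6 + 0 = 6
2^(6 - 1) = 2^5 = 32
Verification: sum of C(6,k) for even k = 1 + 15 + 15 + 1 = 32
Result = 32


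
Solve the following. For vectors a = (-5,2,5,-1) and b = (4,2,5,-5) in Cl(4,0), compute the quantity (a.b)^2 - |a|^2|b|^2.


a . b = (-5)*4 + 2*2 + 5*5 + (-1)*(-5)
= -20 + 4 + 25 + 5 = 14
|a|^2 = (-5)^2 + 2^2 + 5^2 + (-1)^2 = 55
|b|^2 = 4^2 + 2^2 + 5^2 + (-5)^2 = 70
(a.b)^2 = 14^2 = 196
|a|^2 * |b|^2 = 55 * 70 = 3850
Result = 196 - 3850 = -3654


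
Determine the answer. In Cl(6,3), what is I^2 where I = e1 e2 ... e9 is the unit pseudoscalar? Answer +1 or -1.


The pseudoscalar I = e1...e_n (product of all n generators) of Cl(p,q) satisfies I^2 = (-1)^(q + n(n-1)/2).
p = 6, q = 3, n = p + q = 9
n(n-1)/2 = 9 * 8 / 2 = 36
Exponent = q + n(n-1)/2 = 3 + 36 = 39
I^2 = (-1)^39 = -1


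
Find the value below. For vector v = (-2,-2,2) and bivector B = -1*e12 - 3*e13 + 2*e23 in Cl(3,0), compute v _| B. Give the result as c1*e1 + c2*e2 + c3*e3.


Left contraction v _| B = <vB>_1 (grade-1 part of the geometric product vB).
Using e1_|e12 = e2, e2_|e12 = -e1, e1_|e13 = e3, e3_|e13 = -e1, e2_|e23 = e3, e3_|e23 = -e2:
e1 coeff: -v2*b12 - v3*b13 = -(-2)*(-1) - (2)*(-3) = 4
e2 coeff: v1*b12 - v3*b23 = (-2)*(-1) - (2)*(2) = -2
e3 coeff: v1*b13 + v2*b23 = (-2)*(-3) + (-2)*(2) = 2
v _| B = 4*e1 - 2*e2 + 2*e3


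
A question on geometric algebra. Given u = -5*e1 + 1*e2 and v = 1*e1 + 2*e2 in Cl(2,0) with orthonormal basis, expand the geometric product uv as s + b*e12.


Expand: (-5*e1 + 1*e2)(1*e1 + 2*e2)
= (-5)*1*e1e1 + (-5)*2*e1e2 + 1*1*e2e1 + 1*2*e2e2
Using e1^2 = e2^2 = 1, e2e1 = -e1e2:
Scalar part s = (-5)*1 + 1*2 = -5 + 2 = -3
Bivector part b = (-5)*2 - 1*1 = -10 - 1 = -11
uv = -3 - 11*e12


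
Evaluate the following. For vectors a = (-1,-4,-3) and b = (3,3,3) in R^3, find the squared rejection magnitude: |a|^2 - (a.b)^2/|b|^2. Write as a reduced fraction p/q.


|a|^2 = (-1)^2 + (-4)^2 + (-3)^2 = 26
|b|^2 = 3^2 + 3^2 + 3^2 = 27
a . b = (-1)*3 + (-4)*3 + (-3)*3 = -24
(a.b)^2 = (-24)^2 = 576
|rej|^2 = 26 - 576/27
= (702 - 576)/27
= 126/27
In lowest terms: 14/3


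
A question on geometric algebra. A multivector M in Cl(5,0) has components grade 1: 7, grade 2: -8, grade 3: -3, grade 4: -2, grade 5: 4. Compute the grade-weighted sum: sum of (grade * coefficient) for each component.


Grade-weighted sum = sum of grade_k * coefficient_k
1*7 = 7
2*(-8) = -16
3*(-3) = -9
4*(-2) = -8
5*4 = 20
Total = 7 + (-16) + (-9) + (-8) + 20 = -6


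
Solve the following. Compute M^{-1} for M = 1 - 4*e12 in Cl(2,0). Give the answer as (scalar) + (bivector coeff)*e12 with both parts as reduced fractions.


M = 1 - 4*e12, where e12^2 = -1.
Since M commutes with its reverse ~M = a - b*e12, M * ~M = a^2 - b^2*e12^2 = a^2 + b^2.
So M^{-1} = ~M / (a^2 + b^2) = (a - b*e12)/(a^2 + b^2).
a^2 + b^2 = 1 + 16 = 17
Scalar part = 1/17 = 1/17
Bivector coeff = 4/17 = 4/17
M^{-1} = 1/17 + 4/17*e12


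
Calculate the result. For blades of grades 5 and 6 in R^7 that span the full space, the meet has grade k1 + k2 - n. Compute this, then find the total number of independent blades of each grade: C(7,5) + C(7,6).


Meet grade = grade(A) + grade(B) - n
= 5 + 6 - 7 = 4
C(7,5) = 21
C(7,6) = 7
dim_A + dim_B = 21 + 7 = 28


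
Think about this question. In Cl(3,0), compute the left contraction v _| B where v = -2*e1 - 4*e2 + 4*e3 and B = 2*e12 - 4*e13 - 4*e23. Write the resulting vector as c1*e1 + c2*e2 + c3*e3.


Left contraction v _| B = <vB>_1 (grade-1 part of the geometric product vB).
Using e1_|e12 = e2, e2_|e12 = -e1, e1_|e13 = e3, e3_|e13 = -e1, e2_|e23 = e3, e3_|e23 = -e2:
e1 coeff: -v2*b12 - v3*b13 = -(-4)*(2) - (4)*(-4) = 24
e2 coeff: v1*b12 - v3*b23 = (-2)*(2) - (4)*(-4) = 12
e3 coeff: v1*b13 + v2*b23 = (-2)*(-4) + (-4)*(-4) = 24
v _| B = 24*e1 + 12*e2 + 24*e3


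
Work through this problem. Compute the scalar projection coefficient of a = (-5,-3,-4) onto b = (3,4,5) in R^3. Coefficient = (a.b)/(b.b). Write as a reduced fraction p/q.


Projection coefficient = (a . b) / (b . b)
a . b = (-5)*3 + (-3)*4 + (-4)*5
= -15 + (-12) + (-20) = -47
b . b = 3^2 + 4^2 + 5^2
= 9 + 16 + 25 = 50
Coefficient = -47/50
In lowest terms: -47/50


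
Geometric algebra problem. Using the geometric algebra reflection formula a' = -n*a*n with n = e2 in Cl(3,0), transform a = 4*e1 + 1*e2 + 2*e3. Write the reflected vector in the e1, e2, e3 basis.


Reflection formula: a' = -n*a*n, with n = e2 (unit vector, n^2 = 1).
For reflection through hyperplane perp to e2:
The component along e2 flips sign, others stay.
a = (4, 1, 2)
a' = (4, -1, 2)
a' = 4*e1 - 1*e2 + 2*e3


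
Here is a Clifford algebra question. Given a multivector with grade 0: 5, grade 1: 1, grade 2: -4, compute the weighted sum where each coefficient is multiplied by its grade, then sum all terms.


Grade-weighted sum = sum of grade_k * coefficient_k
0*5 = 0
1*1 = 1
2*(-4) = -8
Total = 0 + 1 + (-8) = -7


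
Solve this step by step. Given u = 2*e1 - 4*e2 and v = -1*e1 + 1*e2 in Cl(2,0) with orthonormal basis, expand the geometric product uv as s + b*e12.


Expand: (2*e1 - 4*e2)(-1*e1 + 1*e2)
= 2*(-1)*e1e1 + 2*1*e1e2 + (-4)*(-1)*e2e1 + (-4)*1*e2e2
Using e1^2 = e2^2 = 1, e2e1 = -e1e2:
Scalar part s = 2*(-1) + (-4)*1 = -2 + (-4) = -6
Bivector part b = 2*1 - (-4)*(-1) = 2 - 4 = -2
uv = -6 - 2*e12


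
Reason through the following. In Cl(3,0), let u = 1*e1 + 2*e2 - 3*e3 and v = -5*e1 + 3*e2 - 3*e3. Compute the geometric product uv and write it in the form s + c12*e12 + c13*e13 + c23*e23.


In Cl(3,0): e_i^2 = 1, e_ie_j = -e_je_i for i != j.
Scalar part = u . v = 1*(-5) + 2*3 + (-3)*(-3)
= -5 + 6 + 9 = 10
e12 coeff = 1*3 - 2*(-5) = 3 - (-10) = 13
e13 coeff = 1*(-3) - (-3)*(-5) = -3 - 15 = -18
e23 coeff = 2*(-3) - (-3)*3 = -6 - (-9) = 3
uv = 10 + 13*e12 - 18*e13 + 3*e23


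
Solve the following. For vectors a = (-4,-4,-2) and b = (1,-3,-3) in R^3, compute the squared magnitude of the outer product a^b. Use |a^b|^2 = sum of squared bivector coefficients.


a wedge b = (a1*b2 - a2*b1)*e12 + (a1*b3 - a3*b1)*e13 + (a2*b3 - a3*b2)*e23
e12 coeff: (-4)*(-3) - (-4)*1 = 12 - (-4) = 16
e13 coeff: (-4)*(-3) - (-2)*1 = 12 - (-2) = 14
e23 coeff: (-4)*(-3) - (-2)*(-3) = 12 - 6 = 6
|a wedge b|^2 = 16^2 + 14^2 + 6^2
= 256 + 196 + 36
= 488


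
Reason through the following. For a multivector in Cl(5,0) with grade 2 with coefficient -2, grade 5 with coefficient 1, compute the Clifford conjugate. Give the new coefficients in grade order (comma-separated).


Clifford conjugate sign for grade k: (-1)^(k(k+1)/2)
Grade 2: (-1)^(2*3/2) = (-1)^3 = -1, coeff -2 -> 2
Grade 5: (-1)^(5*6/2) = (-1)^15 = -1, coeff 1 -> -1
Conjugated coefficients: 2, -1


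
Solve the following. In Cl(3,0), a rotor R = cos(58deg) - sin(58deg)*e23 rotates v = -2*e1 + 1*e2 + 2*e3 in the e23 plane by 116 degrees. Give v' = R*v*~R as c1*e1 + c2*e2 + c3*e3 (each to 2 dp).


Rotor R = cos(58deg) - sin(58deg)*e23
Rotation angle theta = 2 * 58 = 116 degrees in the e23 plane (e2 -> e3).
The component perpendicular to the plane (e1) is invariant: v'_1 = v1 = -2.00
cos(116deg) = -0.4384, sin(116deg) = 0.8988
v'_2 = v2*cos(theta) - v3*sin(theta) = 1*(-0.4384) - 2*0.8988 = -2.24
v'_3 = v2*sin(theta) + v3*cos(theta) = 1*0.8988 + 2*(-0.4384) = 0.02
v' = -2.00*e1 - 2.24*e2 + 0.02*e3
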